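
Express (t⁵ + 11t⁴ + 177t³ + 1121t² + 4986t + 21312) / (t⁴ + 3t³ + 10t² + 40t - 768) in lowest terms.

Repeated division with remainder:
  t⁵ + 11t⁴ + 177t³ + 1121t² + 4986t + 21312 = (t + 8)(t⁴ + 3t³ + 10t² + 40t - 768) + (143t³ + 1001t² + 5434t + 27456)
  t⁴ + 3t³ + 10t² + 40t - 768 = ((1/143)t - 4/143)(143t³ + 1001t² + 5434t + 27456) + (0)
Last nonzero remainder: 143t³ + 1001t² + 5434t + 27456. Dividing through by 143 gives the monic gcd t³ + 7t² + 38t + 192.
Cancel t³ + 7t² + 38t + 192 from numerator and denominator to get the reduced form.

(t² + 4t + 111)/(t - 4)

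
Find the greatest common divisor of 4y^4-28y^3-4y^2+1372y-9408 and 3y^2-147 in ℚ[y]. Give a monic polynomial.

y^2-49

Apply the Euclidean algorithm:
  4y^4-28y^3-4y^2+1372y-9408 = ((4/3)y^2-(28/3)y+64)(3y^2-147) + (0)
Last nonzero remainder: 3y^2-147. Dividing through by 3 gives the monic gcd y^2-49.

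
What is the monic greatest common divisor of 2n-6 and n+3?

Euclidean algorithm in ℚ[n]:
  2n-6 = (2)(n+3) + (-12)
  n+3 = (-(1/12)n-1/4)(-12) + (0)
The last nonzero remainder is the constant -12, so the polynomials are coprime and gcd = 1.

1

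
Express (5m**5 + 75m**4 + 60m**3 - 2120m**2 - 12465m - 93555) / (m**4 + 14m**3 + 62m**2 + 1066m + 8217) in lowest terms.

Apply the Euclidean algorithm:
  5m**5 + 75m**4 + 60m**3 - 2120m**2 - 12465m - 93555 = (5m + 5)(m**4 + 14m**3 + 62m**2 + 1066m + 8217) + (-320m**3 - 7760m**2 - 58880m - 134640)
  m**4 + 14m**3 + 62m**2 + 1066m + 8217 = (-(1/320)m + 41/1280)(-320m**3 - 7760m**2 - 58880m - 134640) + ((2025/16)m**2 + (10125/4)m + 200475/16)
  -320m**3 - 7760m**2 - 58880m - 134640 = (-(1024/405)m - 4352/405)((2025/16)m**2 + (10125/4)m + 200475/16) + (0)
Last nonzero remainder: (2025/16)m**2 + (10125/4)m + 200475/16. Dividing through by 2025/16 gives the monic gcd m**2 + 20m + 99.
Cancel m**2 + 20m + 99 from numerator and denominator to get the reduced form.

(5m**3 - 25m**2 + 65m - 945)/(m**2 - 6m + 83)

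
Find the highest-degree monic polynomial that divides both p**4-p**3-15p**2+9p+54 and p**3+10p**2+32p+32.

p+2

Euclidean algorithm in ℚ[p]:
  p**4-p**3-15p**2+9p+54 = (p-11)(p**3+10p**2+32p+32) + (63p**2+329p+406)
  p**3+10p**2+32p+32 = ((1/63)p+43/567)(63p**2+329p+406) + ((49/81)p+98/81)
  63p**2+329p+406 = ((729/7)p+2349/7)((49/81)p+98/81) + (0)
Last nonzero remainder: (49/81)p+98/81. Dividing through by 49/81 gives the monic gcd p+2.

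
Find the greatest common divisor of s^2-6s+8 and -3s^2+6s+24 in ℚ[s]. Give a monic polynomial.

s-4

By polynomial division,
  s^2-6s+8 = (-1/3)(-3s^2+6s+24) + (-4s+16)
  -3s^2+6s+24 = ((3/4)s+3/2)(-4s+16) + (0)
Last nonzero remainder: -4s+16. Dividing through by -4 gives the monic gcd s-4.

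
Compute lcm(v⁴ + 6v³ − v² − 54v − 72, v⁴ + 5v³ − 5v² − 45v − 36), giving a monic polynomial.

v⁵ + 7v⁴ + 5v³ − 55v² − 126v − 72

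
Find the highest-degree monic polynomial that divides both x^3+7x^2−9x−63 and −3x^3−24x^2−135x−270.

x+3

By polynomial division,
  x^3+7x^2−9x−63 = (−1/3)(−3x^3−24x^2−135x−270) + (−x^2−54x−153)
  −3x^3−24x^2−135x−270 = (3x−138)(−x^2−54x−153) + (−7128x−21384)
  −x^2−54x−153 = ((1/7128)x+17/2376)(−7128x−21384) + (0)
Last nonzero remainder: −7128x−21384. Dividing through by −7128 gives the monic gcd x+3.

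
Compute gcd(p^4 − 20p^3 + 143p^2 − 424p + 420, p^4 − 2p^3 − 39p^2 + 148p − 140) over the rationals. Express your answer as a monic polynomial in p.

p^2 − 7p + 10

Repeated division with remainder:
  p^4 − 20p^3 + 143p^2 − 424p + 420 = (p^4 − 2p^3 − 39p^2 + 148p − 140) + (−18p^3 + 182p^2 − 572p + 560)
  p^4 − 2p^3 − 39p^2 + 148p − 140 = (−(1/18)p − 73/162)(−18p^3 + 182p^2 − 572p + 560) + ((910/81)p^2 − (6370/81)p + 9100/81)
  −18p^3 + 182p^2 − 572p + 560 = (−(729/455)p + 324/65)((910/81)p^2 − (6370/81)p + 9100/81) + (0)
Last nonzero remainder: (910/81)p^2 − (6370/81)p + 9100/81. Dividing through by 910/81 gives the monic gcd p^2 − 7p + 10.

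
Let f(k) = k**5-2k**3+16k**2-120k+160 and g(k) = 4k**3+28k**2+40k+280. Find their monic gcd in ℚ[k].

Apply the Euclidean algorithm:
  k**5-2k**3+16k**2-120k+160 = ((1/4)k**2-(7/4)k+37/4)(4k**3+28k**2+40k+280) + (-243k**2-2430)
  4k**3+28k**2+40k+280 = (-(4/243)k-28/243)(-243k**2-2430) + (0)
Last nonzero remainder: -243k**2-2430. Dividing through by -243 gives the monic gcd k**2+10.

k**2+10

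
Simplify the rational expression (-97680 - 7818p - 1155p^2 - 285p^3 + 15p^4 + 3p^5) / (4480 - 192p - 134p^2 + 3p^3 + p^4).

Repeated division with remainder:
  3p^5 + 15p^4 - 285p^3 - 1155p^2 - 7818p - 97680 = (3p + 6)(p^4 + 3p^3 - 134p^2 - 192p + 4480) + (99p^3 + 225p^2 - 20106p - 124560)
  p^4 + 3p^3 - 134p^2 - 192p + 4480 = ((1/99)p + 8/1089)(99p^3 + 225p^2 - 20106p - 124560) + ((8160/121)p^2 + (146880/121)p + 652800/121)
  99p^3 + 225p^2 - 20106p - 124560 = ((3993/2720)p - 62799/2720)((8160/121)p^2 + (146880/121)p + 652800/121) + (0)
Last nonzero remainder: (8160/121)p^2 + (146880/121)p + 652800/121. Dividing through by 8160/121 gives the monic gcd p^2 + 18p + 80.
Cancel p^2 + 18p + 80 from numerator and denominator to get the reduced form.

(-1221 + 177p - 39p^2 + 3p^3)/(56 - 15p + p^2)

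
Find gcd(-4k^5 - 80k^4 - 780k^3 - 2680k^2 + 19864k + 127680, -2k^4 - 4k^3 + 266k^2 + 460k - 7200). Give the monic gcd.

k^2 + 3k - 40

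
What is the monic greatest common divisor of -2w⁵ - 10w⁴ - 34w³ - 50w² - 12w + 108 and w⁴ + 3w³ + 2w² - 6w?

w³ + 3w² + 2w - 6

Repeated division with remainder:
  -2w⁵ - 10w⁴ - 34w³ - 50w² - 12w + 108 = (-2w - 4)(w⁴ + 3w³ + 2w² - 6w) + (-18w³ - 54w² - 36w + 108)
  w⁴ + 3w³ + 2w² - 6w = (-(1/18)w)(-18w³ - 54w² - 36w + 108) + (0)
Last nonzero remainder: -18w³ - 54w² - 36w + 108. Dividing through by -18 gives the monic gcd w³ + 3w² + 2w - 6.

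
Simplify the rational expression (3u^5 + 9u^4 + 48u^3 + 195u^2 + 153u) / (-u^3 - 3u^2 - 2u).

Apply the Euclidean algorithm:
  3u^5 + 9u^4 + 48u^3 + 195u^2 + 153u = (-3u^2 - 42)(-u^3 - 3u^2 - 2u) + (69u^2 + 69u)
  -u^3 - 3u^2 - 2u = (-(1/69)u - 2/69)(69u^2 + 69u) + (0)
Last nonzero remainder: 69u^2 + 69u. Dividing through by 69 gives the monic gcd u^2 + u.
Cancel u^2 + u from numerator and denominator to get the reduced form.

(-3u^3 - 6u^2 - 42u - 153)/(u + 2)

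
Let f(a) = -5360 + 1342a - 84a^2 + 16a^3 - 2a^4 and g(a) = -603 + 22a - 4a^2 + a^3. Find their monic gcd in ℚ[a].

67 + 5a + a^2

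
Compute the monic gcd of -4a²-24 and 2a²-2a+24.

1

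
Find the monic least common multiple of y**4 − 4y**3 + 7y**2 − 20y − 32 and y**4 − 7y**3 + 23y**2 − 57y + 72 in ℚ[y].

Repeated division with remainder:
  y**4 − 4y**3 + 7y**2 − 20y − 32 = (y**4 − 7y**3 + 23y**2 − 57y + 72) + (3y**3 − 16y**2 + 37y − 104)
  y**4 − 7y**3 + 23y**2 − 57y + 72 = ((1/3)y − 5/9)(3y**3 − 16y**2 + 37y − 104) + ((16/9)y**2 − (16/9)y + 128/9)
  3y**3 − 16y**2 + 37y − 104 = ((27/16)y − 117/16)((16/9)y**2 − (16/9)y + 128/9) + (0)
Last nonzero remainder: (16/9)y**2 − (16/9)y + 128/9. Dividing through by 16/9 gives the monic gcd y**2 − y + 8.
Then lcm(f, g) = f·g / gcd(f, g); expanding and making the result monic gives the answer.

y**6 − 10y**5 + 40y**4 − 98y**3 + 151y**2 + 12y − 288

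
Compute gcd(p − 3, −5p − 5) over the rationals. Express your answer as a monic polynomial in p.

Repeated division with remainder:
  p − 3 = (−1/5)(−5p − 5) + (−4)
  −5p − 5 = ((5/4)p + 5/4)(−4) + (0)
The last nonzero remainder is the constant −4, so the polynomials are coprime and gcd = 1.

1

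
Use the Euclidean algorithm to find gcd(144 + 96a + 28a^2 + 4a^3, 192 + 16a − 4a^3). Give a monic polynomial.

12 + 4a + a^2

Repeated division with remainder:
  4a^3 + 28a^2 + 96a + 144 = (−1)(−4a^3 + 16a + 192) + (28a^2 + 112a + 336)
  −4a^3 + 16a + 192 = (−(1/7)a + 4/7)(28a^2 + 112a + 336) + (0)
Last nonzero remainder: 28a^2 + 112a + 336. Dividing through by 28 gives the monic gcd a^2 + 4a + 12.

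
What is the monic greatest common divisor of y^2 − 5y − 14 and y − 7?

y − 7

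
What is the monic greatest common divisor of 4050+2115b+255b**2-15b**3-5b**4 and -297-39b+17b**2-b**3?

By polynomial division,
  -5b**4-15b**3+255b**2+2115b+4050 = (5b+100)(-b**3+17b**2-39b-297) + (-1250b**2+7500b+33750)
  -b**3+17b**2-39b-297 = ((1/1250)b-11/1250)(-1250b**2+7500b+33750) + (0)
Last nonzero remainder: -1250b**2+7500b+33750. Dividing through by -1250 gives the monic gcd b**2-6b-27.

-27-6b+b**2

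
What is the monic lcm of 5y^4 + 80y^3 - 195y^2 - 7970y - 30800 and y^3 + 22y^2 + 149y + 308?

y^5 + 20y^4 + 25y^3 - 1750y^2 - 12536y - 24640

By polynomial division,
  5y^4 + 80y^3 - 195y^2 - 7970y - 30800 = (5y - 30)(y^3 + 22y^2 + 149y + 308) + (-280y^2 - 5040y - 21560)
  y^3 + 22y^2 + 149y + 308 = (-(1/280)y - 1/70)(-280y^2 - 5040y - 21560) + (0)
Last nonzero remainder: -280y^2 - 5040y - 21560. Dividing through by -280 gives the monic gcd y^2 + 18y + 77.
Then lcm(f, g) = f·g / gcd(f, g); expanding and making the result monic gives the answer.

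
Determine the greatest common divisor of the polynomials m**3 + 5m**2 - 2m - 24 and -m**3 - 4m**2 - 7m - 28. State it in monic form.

m + 4

Euclidean algorithm in ℚ[m]:
  m**3 + 5m**2 - 2m - 24 = (-1)(-m**3 - 4m**2 - 7m - 28) + (m**2 - 9m - 52)
  -m**3 - 4m**2 - 7m - 28 = (-m - 13)(m**2 - 9m - 52) + (-176m - 704)
  m**2 - 9m - 52 = (-(1/176)m + 13/176)(-176m - 704) + (0)
Last nonzero remainder: -176m - 704. Dividing through by -176 gives the monic gcd m + 4.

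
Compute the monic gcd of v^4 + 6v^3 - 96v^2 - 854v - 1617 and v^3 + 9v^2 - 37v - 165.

Repeated division with remainder:
  v^4 + 6v^3 - 96v^2 - 854v - 1617 = (v - 3)(v^3 + 9v^2 - 37v - 165) + (-32v^2 - 800v - 2112)
  v^3 + 9v^2 - 37v - 165 = (-(1/32)v + 1/2)(-32v^2 - 800v - 2112) + (297v + 891)
  -32v^2 - 800v - 2112 = (-(32/297)v - 64/27)(297v + 891) + (0)
Last nonzero remainder: 297v + 891. Dividing through by 297 gives the monic gcd v + 3.

v + 3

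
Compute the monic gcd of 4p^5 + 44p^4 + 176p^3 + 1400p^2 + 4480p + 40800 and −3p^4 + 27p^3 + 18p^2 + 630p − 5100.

p^2 + 6p + 34

Euclidean algorithm in ℚ[p]:
  4p^5 + 44p^4 + 176p^3 + 1400p^2 + 4480p + 40800 = (−(4/3)p − 80/3)(−3p^4 + 27p^3 + 18p^2 + 630p − 5100) + (920p^3 + 2720p^2 + 14480p − 95200)
  −3p^4 + 27p^3 + 18p^2 + 630p − 5100 = (−(3/920)p + 165/4232)(920p^3 + 2720p^2 + 14480p − 95200) + (−(21600/529)p^2 − (129600/529)p − 734400/529)
  920p^3 + 2720p^2 + 14480p − 95200 = (−(12167/540)p + 3703/54)(−(21600/529)p^2 − (129600/529)p − 734400/529) + (0)
Last nonzero remainder: −(21600/529)p^2 − (129600/529)p − 734400/529. Dividing through by −21600/529 gives the monic gcd p^2 + 6p + 34.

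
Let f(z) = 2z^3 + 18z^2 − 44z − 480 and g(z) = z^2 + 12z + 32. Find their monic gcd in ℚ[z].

z + 8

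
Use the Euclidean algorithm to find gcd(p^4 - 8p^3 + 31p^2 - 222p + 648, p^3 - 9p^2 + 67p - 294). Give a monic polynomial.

p - 6

Repeated division with remainder:
  p^4 - 8p^3 + 31p^2 - 222p + 648 = (p + 1)(p^3 - 9p^2 + 67p - 294) + (-27p^2 + 5p + 942)
  p^3 - 9p^2 + 67p - 294 = (-(1/27)p + 238/729)(-27p^2 + 5p + 942) + ((73087/729)p - 146174/243)
  -27p^2 + 5p + 942 = (-(19683/73087)p - 114453/73087)((73087/729)p - 146174/243) + (0)
Last nonzero remainder: (73087/729)p - 146174/243. Dividing through by 73087/729 gives the monic gcd p - 6.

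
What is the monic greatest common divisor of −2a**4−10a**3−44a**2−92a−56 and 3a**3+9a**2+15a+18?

a+2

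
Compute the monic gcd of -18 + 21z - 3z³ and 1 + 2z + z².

1

Repeated division with remainder:
  -3z³ + 21z - 18 = (-3z + 6)(z² + 2z + 1) + (12z - 24)
  z² + 2z + 1 = ((1/12)z + 1/3)(12z - 24) + (9)
  12z - 24 = ((4/3)z - 8/3)(9) + (0)
The last nonzero remainder is the constant 9, so the polynomials are coprime and gcd = 1.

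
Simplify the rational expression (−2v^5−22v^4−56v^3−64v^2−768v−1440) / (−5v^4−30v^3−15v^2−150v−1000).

Euclidean algorithm in ℚ[v]:
  −2v^5−22v^4−56v^3−64v^2−768v−1440 = ((2/5)v+2)(−5v^4−30v^3−15v^2−150v−1000) + (10v^3+26v^2−68v+560)
  −5v^4−30v^3−15v^2−150v−1000 = (−(1/2)v−17/10)(10v^3+26v^2−68v+560) + (−(24/5)v^2+(72/5)v−48)
  10v^3+26v^2−68v+560 = (−(25/12)v−35/3)(−(24/5)v^2+(72/5)v−48) + (0)
Last nonzero remainder: −(24/5)v^2+(72/5)v−48. Dividing through by −24/5 gives the monic gcd v^2−3v+10.
Cancel v^2−3v+10 from numerator and denominator to get the reduced form.

(2v^3+28v^2+120v+144)/(5v^2+45v+100)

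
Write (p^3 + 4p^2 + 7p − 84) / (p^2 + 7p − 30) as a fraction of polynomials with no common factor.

Euclidean algorithm in ℚ[p]:
  p^3 + 4p^2 + 7p − 84 = (p − 3)(p^2 + 7p − 30) + (58p − 174)
  p^2 + 7p − 30 = ((1/58)p + 5/29)(58p − 174) + (0)
Last nonzero remainder: 58p − 174. Dividing through by 58 gives the monic gcd p − 3.
Cancel p − 3 from numerator and denominator to get the reduced form.

(p^2 + 7p + 28)/(p + 10)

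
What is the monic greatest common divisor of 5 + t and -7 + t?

By polynomial division,
  t + 5 = (t - 7) + (12)
  t - 7 = ((1/12)t - 7/12)(12) + (0)
The last nonzero remainder is the constant 12, so the polynomials are coprime and gcd = 1.

1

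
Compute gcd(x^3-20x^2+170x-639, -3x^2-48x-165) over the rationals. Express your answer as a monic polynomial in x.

1

By polynomial division,
  x^3-20x^2+170x-639 = (-(1/3)x+12)(-3x^2-48x-165) + (691x+1341)
  -3x^2-48x-165 = (-(3/691)x-29145/477481)(691x+1341) + (-39700920/477481)
  691x+1341 = (-(329939371/39700920)x-213434007/13233640)(-39700920/477481) + (0)
The last nonzero remainder is the constant -39700920/477481, so the polynomials are coprime and gcd = 1.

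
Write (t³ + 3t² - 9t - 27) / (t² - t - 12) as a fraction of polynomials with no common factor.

(t² - 9)/(t - 4)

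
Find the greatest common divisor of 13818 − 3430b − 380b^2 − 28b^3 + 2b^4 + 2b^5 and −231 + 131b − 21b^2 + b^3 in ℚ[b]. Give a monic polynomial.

21 − 10b + b^2

Apply the Euclidean algorithm:
  2b^5 + 2b^4 − 28b^3 − 380b^2 − 3430b + 13818 = (2b^2 + 44b + 634)(b^3 − 21b^2 + 131b − 231) + (7632b^2 − 76320b + 160272)
  b^3 − 21b^2 + 131b − 231 = ((1/7632)b − 11/7632)(7632b^2 − 76320b + 160272) + (0)
Last nonzero remainder: 7632b^2 − 76320b + 160272. Dividing through by 7632 gives the monic gcd b^2 − 10b + 21.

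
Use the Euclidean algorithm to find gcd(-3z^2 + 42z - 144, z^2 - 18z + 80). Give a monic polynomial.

z - 8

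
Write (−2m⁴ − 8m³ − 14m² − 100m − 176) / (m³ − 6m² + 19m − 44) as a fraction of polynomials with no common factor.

(−2m² − 12m − 16)/(m − 4)

Apply the Euclidean algorithm:
  −2m⁴ − 8m³ − 14m² − 100m − 176 = (−2m − 20)(m³ − 6m² + 19m − 44) + (−96m² + 192m − 1056)
  m³ − 6m² + 19m − 44 = (−(1/96)m + 1/24)(−96m² + 192m − 1056) + (0)
Last nonzero remainder: −96m² + 192m − 1056. Dividing through by −96 gives the monic gcd m² − 2m + 11.
Cancel m² − 2m + 11 from numerator and denominator to get the reduced form.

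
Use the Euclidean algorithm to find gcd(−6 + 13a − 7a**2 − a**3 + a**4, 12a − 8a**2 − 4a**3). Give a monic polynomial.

−3 + 2a + a**2

Euclidean algorithm in ℚ[a]:
  a**4 − a**3 − 7a**2 + 13a − 6 = (−(1/4)a + 3/4)(−4a**3 − 8a**2 + 12a) + (2a**2 + 4a − 6)
  −4a**3 − 8a**2 + 12a = (−2a)(2a**2 + 4a − 6) + (0)
Last nonzero remainder: 2a**2 + 4a − 6. Dividing through by 2 gives the monic gcd a**2 + 2a − 3.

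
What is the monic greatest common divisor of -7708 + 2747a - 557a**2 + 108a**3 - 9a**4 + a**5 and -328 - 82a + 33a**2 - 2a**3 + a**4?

-164 + 41a - 4a**2 + a**3

Apply the Euclidean algorithm:
  a**5 - 9a**4 + 108a**3 - 557a**2 + 2747a - 7708 = (a - 7)(a**4 - 2a**3 + 33a**2 - 82a - 328) + (61a**3 - 244a**2 + 2501a - 10004)
  a**4 - 2a**3 + 33a**2 - 82a - 328 = ((1/61)a + 2/61)(61a**3 - 244a**2 + 2501a - 10004) + (0)
Last nonzero remainder: 61a**3 - 244a**2 + 2501a - 10004. Dividing through by 61 gives the monic gcd a**3 - 4a**2 + 41a - 164.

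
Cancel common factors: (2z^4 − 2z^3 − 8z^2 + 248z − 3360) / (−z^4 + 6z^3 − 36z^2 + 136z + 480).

Repeated division with remainder:
  2z^4 − 2z^3 − 8z^2 + 248z − 3360 = (−2)(−z^4 + 6z^3 − 36z^2 + 136z + 480) + (10z^3 − 80z^2 + 520z − 2400)
  −z^4 + 6z^3 − 36z^2 + 136z + 480 = (−(1/10)z − 1/5)(10z^3 − 80z^2 + 520z − 2400) + (0)
Last nonzero remainder: 10z^3 − 80z^2 + 520z − 2400. Dividing through by 10 gives the monic gcd z^3 − 8z^2 + 52z − 240.
Cancel z^3 − 8z^2 + 52z − 240 from numerator and denominator to get the reduced form.

(−2z − 14)/(z + 2)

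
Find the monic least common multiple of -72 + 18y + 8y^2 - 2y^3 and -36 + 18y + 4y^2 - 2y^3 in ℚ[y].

-72 + 54y - y^2 - 6y^3 + y^4

Euclidean algorithm in ℚ[y]:
  -2y^3 + 8y^2 + 18y - 72 = (-2y^3 + 4y^2 + 18y - 36) + (4y^2 - 36)
  -2y^3 + 4y^2 + 18y - 36 = (-(1/2)y + 1)(4y^2 - 36) + (0)
Last nonzero remainder: 4y^2 - 36. Dividing through by 4 gives the monic gcd y^2 - 9.
Then lcm(f, g) = f·g / gcd(f, g); expanding and making the result monic gives the answer.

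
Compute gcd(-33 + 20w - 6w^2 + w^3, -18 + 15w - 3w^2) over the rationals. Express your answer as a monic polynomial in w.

Euclidean algorithm in ℚ[w]:
  w^3 - 6w^2 + 20w - 33 = (-(1/3)w + 1/3)(-3w^2 + 15w - 18) + (9w - 27)
  -3w^2 + 15w - 18 = (-(1/3)w + 2/3)(9w - 27) + (0)
Last nonzero remainder: 9w - 27. Dividing through by 9 gives the monic gcd w - 3.

-3 + w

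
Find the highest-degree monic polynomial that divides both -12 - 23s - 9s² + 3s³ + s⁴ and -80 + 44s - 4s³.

4 + s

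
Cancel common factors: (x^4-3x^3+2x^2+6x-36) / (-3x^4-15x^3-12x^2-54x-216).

By polynomial division,
  x^4-3x^3+2x^2+6x-36 = (-1/3)(-3x^4-15x^3-12x^2-54x-216) + (-8x^3-2x^2-12x-108)
  -3x^4-15x^3-12x^2-54x-216 = ((3/8)x+57/32)(-8x^3-2x^2-12x-108) + (-(63/16)x^2+(63/8)x-189/8)
  -8x^3-2x^2-12x-108 = ((128/63)x+32/7)(-(63/16)x^2+(63/8)x-189/8) + (0)
Last nonzero remainder: -(63/16)x^2+(63/8)x-189/8. Dividing through by -63/16 gives the monic gcd x^2-2x+6.
Cancel x^2-2x+6 from numerator and denominator to get the reduced form.

(-x^2+x+6)/(3x^2+21x+36)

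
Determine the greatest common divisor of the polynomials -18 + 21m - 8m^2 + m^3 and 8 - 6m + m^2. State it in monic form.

-2 + m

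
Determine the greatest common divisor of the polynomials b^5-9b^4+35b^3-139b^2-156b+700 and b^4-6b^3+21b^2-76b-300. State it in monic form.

b^3+21b+50

Euclidean algorithm in ℚ[b]:
  b^5-9b^4+35b^3-139b^2-156b+700 = (b-3)(b^4-6b^3+21b^2-76b-300) + (-4b^3-84b-200)
  b^4-6b^3+21b^2-76b-300 = (-(1/4)b+3/2)(-4b^3-84b-200) + (0)
Last nonzero remainder: -4b^3-84b-200. Dividing through by -4 gives the monic gcd b^3+21b+50.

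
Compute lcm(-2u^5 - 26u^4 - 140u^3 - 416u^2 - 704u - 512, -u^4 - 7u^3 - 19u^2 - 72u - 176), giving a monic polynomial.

Apply the Euclidean algorithm:
  -2u^5 - 26u^4 - 140u^3 - 416u^2 - 704u - 512 = (2u + 12)(-u^4 - 7u^3 - 19u^2 - 72u - 176) + (-18u^3 - 44u^2 + 512u + 1600)
  -u^4 - 7u^3 - 19u^2 - 72u - 176 = ((1/18)u + 41/162)(-18u^3 - 44u^2 + 512u + 1600) + (-(2941/81)u^2 - (23528/81)u - 47056/81)
  -18u^3 - 44u^2 + 512u + 1600 = ((1458/2941)u - 8100/2941)(-(2941/81)u^2 - (23528/81)u - 47056/81) + (0)
Last nonzero remainder: -(2941/81)u^2 - (23528/81)u - 47056/81. Dividing through by -2941/81 gives the monic gcd u^2 + 8u + 16.
Then lcm(f, g) = f·g / gcd(f, g); expanding and making the result monic gives the answer.

u^7 + 12u^6 + 68u^5 + 281u^4 + 914u^3 + 2192u^2 + 3616u + 2816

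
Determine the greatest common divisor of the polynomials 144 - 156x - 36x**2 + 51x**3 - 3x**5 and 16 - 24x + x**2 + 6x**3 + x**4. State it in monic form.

-4 + 3x + x**2

Euclidean algorithm in ℚ[x]:
  -3x**5 + 51x**3 - 36x**2 - 156x + 144 = (-3x + 18)(x**4 + 6x**3 + x**2 - 24x + 16) + (-54x**3 - 126x**2 + 324x - 144)
  x**4 + 6x**3 + x**2 - 24x + 16 = (-(1/54)x - 11/162)(-54x**3 - 126x**2 + 324x - 144) + (-(14/9)x**2 - (14/3)x + 56/9)
  -54x**3 - 126x**2 + 324x - 144 = ((243/7)x - 162/7)(-(14/9)x**2 - (14/3)x + 56/9) + (0)
Last nonzero remainder: -(14/9)x**2 - (14/3)x + 56/9. Dividing through by -14/9 gives the monic gcd x**2 + 3x - 4.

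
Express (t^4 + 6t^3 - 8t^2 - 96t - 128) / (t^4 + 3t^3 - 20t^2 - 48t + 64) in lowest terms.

By polynomial division,
  t^4 + 6t^3 - 8t^2 - 96t - 128 = (t^4 + 3t^3 - 20t^2 - 48t + 64) + (3t^3 + 12t^2 - 48t - 192)
  t^4 + 3t^3 - 20t^2 - 48t + 64 = ((1/3)t - 1/3)(3t^3 + 12t^2 - 48t - 192) + (0)
Last nonzero remainder: 3t^3 + 12t^2 - 48t - 192. Dividing through by 3 gives the monic gcd t^3 + 4t^2 - 16t - 64.
Cancel t^3 + 4t^2 - 16t - 64 from numerator and denominator to get the reduced form.

(t + 2)/(t - 1)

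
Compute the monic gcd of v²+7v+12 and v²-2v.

1

Euclidean algorithm in ℚ[v]:
  v²+7v+12 = (v²-2v) + (9v+12)
  v²-2v = ((1/9)v-10/27)(9v+12) + (40/9)
  9v+12 = ((81/40)v+27/10)(40/9) + (0)
The last nonzero remainder is the constant 40/9, so the polynomials are coprime and gcd = 1.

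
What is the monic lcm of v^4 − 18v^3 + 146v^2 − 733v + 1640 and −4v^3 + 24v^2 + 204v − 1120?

v^5 − 11v^4 + 20v^3 + 289v^2 − 3491v + 11480

By polynomial division,
  v^4 − 18v^3 + 146v^2 − 733v + 1640 = (−(1/4)v + 3)(−4v^3 + 24v^2 + 204v − 1120) + (125v^2 − 1625v + 5000)
  −4v^3 + 24v^2 + 204v − 1120 = (−(4/125)v − 28/125)(125v^2 − 1625v + 5000) + (0)
Last nonzero remainder: 125v^2 − 1625v + 5000. Dividing through by 125 gives the monic gcd v^2 − 13v + 40.
Then lcm(f, g) = f·g / gcd(f, g); expanding and making the result monic gives the answer.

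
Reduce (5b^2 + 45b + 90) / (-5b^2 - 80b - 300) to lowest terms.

By polynomial division,
  5b^2 + 45b + 90 = (-1)(-5b^2 - 80b - 300) + (-35b - 210)
  -5b^2 - 80b - 300 = ((1/7)b + 10/7)(-35b - 210) + (0)
Last nonzero remainder: -35b - 210. Dividing through by -35 gives the monic gcd b + 6.
Cancel b + 6 from numerator and denominator to get the reduced form.

(-b - 3)/(b + 10)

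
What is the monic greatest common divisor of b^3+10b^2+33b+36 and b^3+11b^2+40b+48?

b^2+7b+12

Euclidean algorithm in ℚ[b]:
  b^3+10b^2+33b+36 = (b^3+11b^2+40b+48) + (−b^2−7b−12)
  b^3+11b^2+40b+48 = (−b−4)(−b^2−7b−12) + (0)
Last nonzero remainder: −b^2−7b−12. Dividing through by −1 gives the monic gcd b^2+7b+12.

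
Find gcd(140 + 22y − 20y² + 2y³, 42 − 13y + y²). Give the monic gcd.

−7 + y

By polynomial division,
  2y³ − 20y² + 22y + 140 = (2y + 6)(y² − 13y + 42) + (16y − 112)
  y² − 13y + 42 = ((1/16)y − 3/8)(16y − 112) + (0)
Last nonzero remainder: 16y − 112. Dividing through by 16 gives the monic gcd y − 7.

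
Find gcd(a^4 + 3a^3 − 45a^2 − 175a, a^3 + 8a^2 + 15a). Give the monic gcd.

a^2 + 5a

Apply the Euclidean algorithm:
  a^4 + 3a^3 − 45a^2 − 175a = (a − 5)(a^3 + 8a^2 + 15a) + (−20a^2 − 100a)
  a^3 + 8a^2 + 15a = (−(1/20)a − 3/20)(−20a^2 − 100a) + (0)
Last nonzero remainder: −20a^2 − 100a. Dividing through by −20 gives the monic gcd a^2 + 5a.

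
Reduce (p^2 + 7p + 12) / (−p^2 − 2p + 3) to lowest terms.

Euclidean algorithm in ℚ[p]:
  p^2 + 7p + 12 = (−1)(−p^2 − 2p + 3) + (5p + 15)
  −p^2 − 2p + 3 = (−(1/5)p + 1/5)(5p + 15) + (0)
Last nonzero remainder: 5p + 15. Dividing through by 5 gives the monic gcd p + 3.
Cancel p + 3 from numerator and denominator to get the reduced form.

(−p − 4)/(p − 1)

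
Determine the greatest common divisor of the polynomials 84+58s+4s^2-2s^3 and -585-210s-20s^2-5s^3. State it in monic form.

Euclidean algorithm in ℚ[s]:
  -2s^3+4s^2+58s+84 = (2/5)(-5s^3-20s^2-210s-585) + (12s^2+142s+318)
  -5s^3-20s^2-210s-585 = (-(5/12)s+235/72)(12s^2+142s+318) + (-(19475/36)s-19475/12)
  12s^2+142s+318 = (-(432/19475)s-3816/19475)(-(19475/36)s-19475/12) + (0)
Last nonzero remainder: -(19475/36)s-19475/12. Dividing through by -19475/36 gives the monic gcd s+3.

3+s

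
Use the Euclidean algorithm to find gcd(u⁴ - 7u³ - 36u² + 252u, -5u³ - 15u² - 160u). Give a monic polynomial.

u

Euclidean algorithm in ℚ[u]:
  u⁴ - 7u³ - 36u² + 252u = (-(1/5)u + 2)(-5u³ - 15u² - 160u) + (-38u² + 572u)
  -5u³ - 15u² - 160u = ((5/38)u + 1715/722)(-38u² + 572u) + (-(548250/361)u)
  -38u² + 572u = ((6859/274125)u - 103246/274125)(-(548250/361)u) + (0)
Last nonzero remainder: -(548250/361)u. Dividing through by -548250/361 gives the monic gcd u.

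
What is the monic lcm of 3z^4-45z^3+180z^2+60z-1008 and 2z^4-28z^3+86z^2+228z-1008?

z^5-12z^4+15z^3+200z^2-276z-1008

Apply the Euclidean algorithm:
  3z^4-45z^3+180z^2+60z-1008 = (3/2)(2z^4-28z^3+86z^2+228z-1008) + (-3z^3+51z^2-282z+504)
  2z^4-28z^3+86z^2+228z-1008 = (-(2/3)z-2)(-3z^3+51z^2-282z+504) + (0)
Last nonzero remainder: -3z^3+51z^2-282z+504. Dividing through by -3 gives the monic gcd z^3-17z^2+94z-168.
Then lcm(f, g) = f·g / gcd(f, g); expanding and making the result monic gives the answer.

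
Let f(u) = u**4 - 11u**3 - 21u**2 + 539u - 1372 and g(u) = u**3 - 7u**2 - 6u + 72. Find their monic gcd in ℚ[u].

u - 4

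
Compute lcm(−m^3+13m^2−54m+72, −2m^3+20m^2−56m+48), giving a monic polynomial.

m^5−17m^4+110m^3−340m^2+504m−288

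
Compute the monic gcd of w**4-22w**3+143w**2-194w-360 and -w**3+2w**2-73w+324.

By polynomial division,
  w**4-22w**3+143w**2-194w-360 = (-w+20)(-w**3+2w**2-73w+324) + (30w**2+1590w-6840)
  -w**3+2w**2-73w+324 = (-(1/30)w+11/6)(30w**2+1590w-6840) + (-3216w+12864)
  30w**2+1590w-6840 = (-(5/536)w-285/536)(-3216w+12864) + (0)
Last nonzero remainder: -3216w+12864. Dividing through by -3216 gives the monic gcd w-4.

w-4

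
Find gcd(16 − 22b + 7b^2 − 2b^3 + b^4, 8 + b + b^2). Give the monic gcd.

8 + b + b^2

Euclidean algorithm in ℚ[b]:
  b^4 − 2b^3 + 7b^2 − 22b + 16 = (b^2 − 3b + 2)(b^2 + b + 8) + (0)
The last nonzero remainder b^2 + b + 8 is already monic.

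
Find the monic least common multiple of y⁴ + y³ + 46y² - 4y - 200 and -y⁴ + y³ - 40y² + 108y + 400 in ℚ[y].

Euclidean algorithm in ℚ[y]:
  y⁴ + y³ + 46y² - 4y - 200 = (-1)(-y⁴ + y³ - 40y² + 108y + 400) + (2y³ + 6y² + 104y + 200)
  -y⁴ + y³ - 40y² + 108y + 400 = (-(1/2)y + 2)(2y³ + 6y² + 104y + 200) + (0)
Last nonzero remainder: 2y³ + 6y² + 104y + 200. Dividing through by 2 gives the monic gcd y³ + 3y² + 52y + 100.
Then lcm(f, g) = f·g / gcd(f, g); expanding and making the result monic gives the answer.

y⁵ - 3y⁴ + 42y³ - 188y² - 184y + 800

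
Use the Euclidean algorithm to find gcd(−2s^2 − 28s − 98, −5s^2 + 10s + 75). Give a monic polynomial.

1

Euclidean algorithm in ℚ[s]:
  −2s^2 − 28s − 98 = (2/5)(−5s^2 + 10s + 75) + (−32s − 128)
  −5s^2 + 10s + 75 = ((5/32)s − 15/16)(−32s − 128) + (−45)
  −32s − 128 = ((32/45)s + 128/45)(−45) + (0)
The last nonzero remainder is the constant −45, so the polynomials are coprime and gcd = 1.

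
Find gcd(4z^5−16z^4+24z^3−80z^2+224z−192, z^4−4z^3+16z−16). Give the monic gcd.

Repeated division with remainder:
  4z^5−16z^4+24z^3−80z^2+224z−192 = (4z)(z^4−4z^3+16z−16) + (24z^3−144z^2+288z−192)
  z^4−4z^3+16z−16 = ((1/24)z+1/12)(24z^3−144z^2+288z−192) + (0)
Last nonzero remainder: 24z^3−144z^2+288z−192. Dividing through by 24 gives the monic gcd z^3−6z^2+12z−8.

z^3−6z^2+12z−8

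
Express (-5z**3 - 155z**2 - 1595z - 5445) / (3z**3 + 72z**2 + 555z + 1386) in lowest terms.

Euclidean algorithm in ℚ[z]:
  -5z**3 - 155z**2 - 1595z - 5445 = (-5/3)(3z**3 + 72z**2 + 555z + 1386) + (-35z**2 - 670z - 3135)
  3z**3 + 72z**2 + 555z + 1386 = (-(3/35)z - 102/245)(-35z**2 - 670z - 3135) + ((360/49)z + 3960/49)
  -35z**2 - 670z - 3135 = (-(343/72)z - 931/24)((360/49)z + 3960/49) + (0)
Last nonzero remainder: (360/49)z + 3960/49. Dividing through by 360/49 gives the monic gcd z + 11.
Cancel z + 11 from numerator and denominator to get the reduced form.

(-5z**2 - 100z - 495)/(3z**2 + 39z + 126)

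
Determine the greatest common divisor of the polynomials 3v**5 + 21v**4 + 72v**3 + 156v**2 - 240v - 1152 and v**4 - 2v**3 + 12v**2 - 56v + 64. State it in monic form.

Apply the Euclidean algorithm:
  3v**5 + 21v**4 + 72v**3 + 156v**2 - 240v - 1152 = (3v + 27)(v**4 - 2v**3 + 12v**2 - 56v + 64) + (90v**3 + 1080v - 2880)
  v**4 - 2v**3 + 12v**2 - 56v + 64 = ((1/90)v - 1/45)(90v**3 + 1080v - 2880) + (0)
Last nonzero remainder: 90v**3 + 1080v - 2880. Dividing through by 90 gives the monic gcd v**3 + 12v - 32.

v**3 + 12v - 32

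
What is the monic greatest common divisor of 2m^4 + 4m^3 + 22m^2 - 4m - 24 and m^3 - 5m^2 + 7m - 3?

Euclidean algorithm in ℚ[m]:
  2m^4 + 4m^3 + 22m^2 - 4m - 24 = (2m + 14)(m^3 - 5m^2 + 7m - 3) + (78m^2 - 96m + 18)
  m^3 - 5m^2 + 7m - 3 = ((1/78)m - 49/1014)(78m^2 - 96m + 18) + ((360/169)m - 360/169)
  78m^2 - 96m + 18 = ((2197/60)m - 169/20)((360/169)m - 360/169) + (0)
Last nonzero remainder: (360/169)m - 360/169. Dividing through by 360/169 gives the monic gcd m - 1.

m - 1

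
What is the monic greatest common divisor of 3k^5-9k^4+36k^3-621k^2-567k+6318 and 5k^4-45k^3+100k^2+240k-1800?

Apply the Euclidean algorithm:
  3k^5-9k^4+36k^3-621k^2-567k+6318 = ((3/5)k+18/5)(5k^4-45k^3+100k^2+240k-1800) + (138k^3-1125k^2-351k+12798)
  5k^4-45k^3+100k^2+240k-1800 = ((5/138)k-65/2116)(138k^3-1125k^2-351k+12798) + ((165385/2116)k^2-(496155/2116)k-1488465/1058)
  138k^3-1125k^2-351k+12798 = ((292008/165385)k-1504476/165385)((165385/2116)k^2-(496155/2116)k-1488465/1058) + (0)
Last nonzero remainder: (165385/2116)k^2-(496155/2116)k-1488465/1058. Dividing through by 165385/2116 gives the monic gcd k^2-3k-18.

k^2-3k-18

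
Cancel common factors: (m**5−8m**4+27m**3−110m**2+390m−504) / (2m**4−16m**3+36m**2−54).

Repeated division with remainder:
  m**5−8m**4+27m**3−110m**2+390m−504 = ((1/2)m)(2m**4−16m**3+36m**2−54) + (9m**3−110m**2+417m−504)
  2m**4−16m**3+36m**2−54 = ((2/9)m+76/81)(9m**3−110m**2+417m−504) + ((3770/81)m**2−(7540/27)m+3770/9)
  9m**3−110m**2+417m−504 = ((729/3770)m−2268/1885)((3770/81)m**2−(7540/27)m+3770/9) + (0)
Last nonzero remainder: (3770/81)m**2−(7540/27)m+3770/9. Dividing through by 3770/81 gives the monic gcd m**2−6m+9.
Cancel m**2−6m+9 from numerator and denominator to get the reduced form.

(m**3−2m**2+6m−56)/(2m**2−4m−6)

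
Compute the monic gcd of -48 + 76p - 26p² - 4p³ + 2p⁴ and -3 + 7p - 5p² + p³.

3 - 4p + p²

Repeated division with remainder:
  2p⁴ - 4p³ - 26p² + 76p - 48 = (2p + 6)(p³ - 5p² + 7p - 3) + (-10p² + 40p - 30)
  p³ - 5p² + 7p - 3 = (-(1/10)p + 1/10)(-10p² + 40p - 30) + (0)
Last nonzero remainder: -10p² + 40p - 30. Dividing through by -10 gives the monic gcd p² - 4p + 3.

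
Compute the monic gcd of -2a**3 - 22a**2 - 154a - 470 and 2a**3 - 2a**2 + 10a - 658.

a**2 + 6a + 47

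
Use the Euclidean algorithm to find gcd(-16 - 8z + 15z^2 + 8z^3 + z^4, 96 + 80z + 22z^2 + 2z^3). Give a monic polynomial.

16 + 8z + z^2

Euclidean algorithm in ℚ[z]:
  z^4 + 8z^3 + 15z^2 - 8z - 16 = ((1/2)z - 3/2)(2z^3 + 22z^2 + 80z + 96) + (8z^2 + 64z + 128)
  2z^3 + 22z^2 + 80z + 96 = ((1/4)z + 3/4)(8z^2 + 64z + 128) + (0)
Last nonzero remainder: 8z^2 + 64z + 128. Dividing through by 8 gives the monic gcd z^2 + 8z + 16.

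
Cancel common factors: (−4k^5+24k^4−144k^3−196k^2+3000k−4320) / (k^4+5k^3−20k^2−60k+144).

(−4k^2+20k−180)/(k+6)

By polynomial division,
  −4k^5+24k^4−144k^3−196k^2+3000k−4320 = (−4k+44)(k^4+5k^3−20k^2−60k+144) + (−444k^3+444k^2+6216k−10656)
  k^4+5k^3−20k^2−60k+144 = (−(1/444)k−1/74)(−444k^3+444k^2+6216k−10656) + (0)
Last nonzero remainder: −444k^3+444k^2+6216k−10656. Dividing through by −444 gives the monic gcd k^3−k^2−14k+24.
Cancel k^3−k^2−14k+24 from numerator and denominator to get the reduced form.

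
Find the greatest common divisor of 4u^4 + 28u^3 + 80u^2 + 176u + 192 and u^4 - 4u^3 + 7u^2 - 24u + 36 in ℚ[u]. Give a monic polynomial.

Apply the Euclidean algorithm:
  4u^4 + 28u^3 + 80u^2 + 176u + 192 = (4)(u^4 - 4u^3 + 7u^2 - 24u + 36) + (44u^3 + 52u^2 + 272u + 48)
  u^4 - 4u^3 + 7u^2 - 24u + 36 = ((1/44)u - 57/484)(44u^3 + 52u^2 + 272u + 48) + ((840/121)u^2 + (840/121)u + 5040/121)
  44u^3 + 52u^2 + 272u + 48 = ((1331/210)u + 121/105)((840/121)u^2 + (840/121)u + 5040/121) + (0)
Last nonzero remainder: (840/121)u^2 + (840/121)u + 5040/121. Dividing through by 840/121 gives the monic gcd u^2 + u + 6.

u^2 + u + 6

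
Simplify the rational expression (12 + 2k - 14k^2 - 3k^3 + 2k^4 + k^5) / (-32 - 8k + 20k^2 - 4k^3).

(6 - 2k - 3k^2 - k^3)/(-16 + 4k)

Repeated division with remainder:
  k^5 + 2k^4 - 3k^3 - 14k^2 + 2k + 12 = (-(1/4)k^2 - (7/4)k - 15/2)(-4k^3 + 20k^2 - 8k - 32) + (114k^2 - 114k - 228)
  -4k^3 + 20k^2 - 8k - 32 = (-(2/57)k + 8/57)(114k^2 - 114k - 228) + (0)
Last nonzero remainder: 114k^2 - 114k - 228. Dividing through by 114 gives the monic gcd k^2 - k - 2.
Cancel k^2 - k - 2 from numerator and denominator to get the reduced form.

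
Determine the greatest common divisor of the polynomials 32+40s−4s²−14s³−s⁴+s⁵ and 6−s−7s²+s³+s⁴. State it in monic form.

−2−s+s²

Apply the Euclidean algorithm:
  s⁵−s⁴−14s³−4s²+40s+32 = (s−2)(s⁴+s³−7s²−s+6) + (−5s³−17s²+32s+44)
  s⁴+s³−7s²−s+6 = (−(1/5)s+12/25)(−5s³−17s²+32s+44) + ((189/25)s²−(189/25)s−378/25)
  −5s³−17s²+32s+44 = (−(125/189)s−550/189)((189/25)s²−(189/25)s−378/25) + (0)
Last nonzero remainder: (189/25)s²−(189/25)s−378/25. Dividing through by 189/25 gives the monic gcd s²−s−2.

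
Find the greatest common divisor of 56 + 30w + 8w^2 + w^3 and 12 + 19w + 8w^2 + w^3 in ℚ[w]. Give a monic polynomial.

4 + w

Euclidean algorithm in ℚ[w]:
  w^3 + 8w^2 + 30w + 56 = (w^3 + 8w^2 + 19w + 12) + (11w + 44)
  w^3 + 8w^2 + 19w + 12 = ((1/11)w^2 + (4/11)w + 3/11)(11w + 44) + (0)
Last nonzero remainder: 11w + 44. Dividing through by 11 gives the monic gcd w + 4.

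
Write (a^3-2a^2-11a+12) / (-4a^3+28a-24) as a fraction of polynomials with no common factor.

(-a+4)/(4a-8)

Euclidean algorithm in ℚ[a]:
  a^3-2a^2-11a+12 = (-1/4)(-4a^3+28a-24) + (-2a^2-4a+6)
  -4a^3+28a-24 = (2a-4)(-2a^2-4a+6) + (0)
Last nonzero remainder: -2a^2-4a+6. Dividing through by -2 gives the monic gcd a^2+2a-3.
Cancel a^2+2a-3 from numerator and denominator to get the reduced form.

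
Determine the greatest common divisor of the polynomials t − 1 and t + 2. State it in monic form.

Euclidean algorithm in ℚ[t]:
  t − 1 = (t + 2) + (−3)
  t + 2 = (−(1/3)t − 2/3)(−3) + (0)
The last nonzero remainder is the constant −3, so the polynomials are coprime and gcd = 1.

1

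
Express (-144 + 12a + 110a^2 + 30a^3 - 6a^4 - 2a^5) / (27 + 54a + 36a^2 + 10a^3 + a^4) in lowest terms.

(-16 + 12a + 6a^2 - 2a^3)/(3 + 4a + a^2)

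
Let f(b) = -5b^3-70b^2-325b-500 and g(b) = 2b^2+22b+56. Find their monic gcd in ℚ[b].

b+4

By polynomial division,
  -5b^3-70b^2-325b-500 = (-(5/2)b-15/2)(2b^2+22b+56) + (-20b-80)
  2b^2+22b+56 = (-(1/10)b-7/10)(-20b-80) + (0)
Last nonzero remainder: -20b-80. Dividing through by -20 gives the monic gcd b+4.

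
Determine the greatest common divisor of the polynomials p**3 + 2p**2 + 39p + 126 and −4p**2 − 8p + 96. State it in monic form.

Repeated division with remainder:
  p**3 + 2p**2 + 39p + 126 = (−(1/4)p)(−4p**2 − 8p + 96) + (63p + 126)
  −4p**2 − 8p + 96 = (−(4/63)p)(63p + 126) + (96)
  63p + 126 = ((21/32)p + 21/16)(96) + (0)
The last nonzero remainder is the constant 96, so the polynomials are coprime and gcd = 1.

1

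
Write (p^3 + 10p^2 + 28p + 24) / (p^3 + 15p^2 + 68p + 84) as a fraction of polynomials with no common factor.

(p + 2)/(p + 7)

By polynomial division,
  p^3 + 10p^2 + 28p + 24 = (p^3 + 15p^2 + 68p + 84) + (-5p^2 - 40p - 60)
  p^3 + 15p^2 + 68p + 84 = (-(1/5)p - 7/5)(-5p^2 - 40p - 60) + (0)
Last nonzero remainder: -5p^2 - 40p - 60. Dividing through by -5 gives the monic gcd p^2 + 8p + 12.
Cancel p^2 + 8p + 12 from numerator and denominator to get the reduced form.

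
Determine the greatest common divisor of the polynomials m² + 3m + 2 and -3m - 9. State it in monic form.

1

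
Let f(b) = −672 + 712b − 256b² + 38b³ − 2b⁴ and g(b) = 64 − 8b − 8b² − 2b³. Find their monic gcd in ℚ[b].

−2 + b

Apply the Euclidean algorithm:
  −2b⁴ + 38b³ − 256b² + 712b − 672 = (b − 23)(−2b³ − 8b² − 8b + 64) + (−432b² + 464b + 800)
  −2b³ − 8b² − 8b + 64 = ((1/216)b + 137/5832)(−432b² + 464b + 800) + (−(16478/729)b + 32956/729)
  −432b² + 464b + 800 = ((157464/8239)b + 145800/8239)(−(16478/729)b + 32956/729) + (0)
Last nonzero remainder: −(16478/729)b + 32956/729. Dividing through by −16478/729 gives the monic gcd b − 2.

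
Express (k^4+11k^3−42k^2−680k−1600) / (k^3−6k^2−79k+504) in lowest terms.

(k^3+19k^2+110k+200)/(k^2+2k−63)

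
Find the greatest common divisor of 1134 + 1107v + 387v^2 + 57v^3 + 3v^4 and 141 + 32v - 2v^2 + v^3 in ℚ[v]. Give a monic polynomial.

Euclidean algorithm in ℚ[v]:
  3v^4 + 57v^3 + 387v^2 + 1107v + 1134 = (3v + 63)(v^3 - 2v^2 + 32v + 141) + (417v^2 - 1332v - 7749)
  v^3 - 2v^2 + 32v + 141 = ((1/417)v + 166/57963)(417v^2 - 1332v - 7749) + ((1051013/19321)v + 3153039/19321)
  417v^2 - 1332v - 7749 = ((8056857/1051013)v - 49906143/1051013)((1051013/19321)v + 3153039/19321) + (0)
Last nonzero remainder: (1051013/19321)v + 3153039/19321. Dividing through by 1051013/19321 gives the monic gcd v + 3.

3 + v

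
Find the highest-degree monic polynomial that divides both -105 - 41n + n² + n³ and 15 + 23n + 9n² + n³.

15 + 8n + n²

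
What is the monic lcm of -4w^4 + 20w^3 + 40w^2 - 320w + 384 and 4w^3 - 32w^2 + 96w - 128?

Euclidean algorithm in ℚ[w]:
  -4w^4 + 20w^3 + 40w^2 - 320w + 384 = (-w - 3)(4w^3 - 32w^2 + 96w - 128) + (40w^2 - 160w)
  4w^3 - 32w^2 + 96w - 128 = ((1/10)w - 2/5)(40w^2 - 160w) + (32w - 128)
  40w^2 - 160w = ((5/4)w)(32w - 128) + (0)
Last nonzero remainder: 32w - 128. Dividing through by 32 gives the monic gcd w - 4.
Then lcm(f, g) = f·g / gcd(f, g); expanding and making the result monic gives the answer.

w^6 - 9w^5 + 18w^4 + 80w^3 - 496w^2 + 1024w - 768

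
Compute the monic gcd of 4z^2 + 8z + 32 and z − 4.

1

Euclidean algorithm in ℚ[z]:
  4z^2 + 8z + 32 = (4z + 24)(z − 4) + (128)
  z − 4 = ((1/128)z − 1/32)(128) + (0)
The last nonzero remainder is the constant 128, so the polynomials are coprime and gcd = 1.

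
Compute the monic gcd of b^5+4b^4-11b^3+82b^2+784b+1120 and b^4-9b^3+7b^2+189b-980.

b^3-2b^2-7b+140

By polynomial division,
  b^5+4b^4-11b^3+82b^2+784b+1120 = (b+13)(b^4-9b^3+7b^2+189b-980) + (99b^3-198b^2-693b+13860)
  b^4-9b^3+7b^2+189b-980 = ((1/99)b-7/99)(99b^3-198b^2-693b+13860) + (0)
Last nonzero remainder: 99b^3-198b^2-693b+13860. Dividing through by 99 gives the monic gcd b^3-2b^2-7b+140.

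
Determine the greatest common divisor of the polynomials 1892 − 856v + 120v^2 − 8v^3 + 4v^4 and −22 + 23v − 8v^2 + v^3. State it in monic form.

11 − 6v + v^2

By polynomial division,
  4v^4 − 8v^3 + 120v^2 − 856v + 1892 = (4v + 24)(v^3 − 8v^2 + 23v − 22) + (220v^2 − 1320v + 2420)
  v^3 − 8v^2 + 23v − 22 = ((1/220)v − 1/110)(220v^2 − 1320v + 2420) + (0)
Last nonzero remainder: 220v^2 − 1320v + 2420. Dividing through by 220 gives the monic gcd v^2 − 6v + 11.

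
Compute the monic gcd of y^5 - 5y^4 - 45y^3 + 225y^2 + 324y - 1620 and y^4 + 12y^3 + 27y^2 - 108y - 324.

Apply the Euclidean algorithm:
  y^5 - 5y^4 - 45y^3 + 225y^2 + 324y - 1620 = (y - 17)(y^4 + 12y^3 + 27y^2 - 108y - 324) + (132y^3 + 792y^2 - 1188y - 7128)
  y^4 + 12y^3 + 27y^2 - 108y - 324 = ((1/132)y + 1/22)(132y^3 + 792y^2 - 1188y - 7128) + (0)
Last nonzero remainder: 132y^3 + 792y^2 - 1188y - 7128. Dividing through by 132 gives the monic gcd y^3 + 6y^2 - 9y - 54.

y^3 + 6y^2 - 9y - 54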